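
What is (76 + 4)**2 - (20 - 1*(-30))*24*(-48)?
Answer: 64000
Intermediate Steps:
(76 + 4)**2 - (20 - 1*(-30))*24*(-48) = 80**2 - (20 + 30)*24*(-48) = 6400 - 50*24*(-48) = 6400 - 1200*(-48) = 6400 - 1*(-57600) = 6400 + 57600 = 64000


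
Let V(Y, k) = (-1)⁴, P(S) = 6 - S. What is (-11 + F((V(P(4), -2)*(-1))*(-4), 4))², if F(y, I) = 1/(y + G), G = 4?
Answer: 7569/64 ≈ 118.27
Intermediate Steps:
V(Y, k) = 1
F(y, I) = 1/(4 + y) (F(y, I) = 1/(y + 4) = 1/(4 + y))
(-11 + F((V(P(4), -2)*(-1))*(-4), 4))² = (-11 + 1/(4 + (1*(-1))*(-4)))² = (-11 + 1/(4 - 1*(-4)))² = (-11 + 1/(4 + 4))² = (-11 + 1/8)² = (-11 + ⅛)² = (-87/8)² = 7569/64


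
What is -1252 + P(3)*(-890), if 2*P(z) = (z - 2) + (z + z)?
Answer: -4367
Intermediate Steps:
P(z) = -1 + 3*z/2 (P(z) = ((z - 2) + (z + z))/2 = ((-2 + z) + 2*z)/2 = (-2 + 3*z)/2 = -1 + 3*z/2)
-1252 + P(3)*(-890) = -1252 + (-1 + (3/2)*3)*(-890) = -1252 + (-1 + 9/2)*(-890) = -1252 + (7/2)*(-890) = -1252 - 3115 = -4367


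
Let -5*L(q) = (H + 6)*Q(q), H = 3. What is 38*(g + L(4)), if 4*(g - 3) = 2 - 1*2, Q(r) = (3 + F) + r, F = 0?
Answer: -1824/5 ≈ -364.80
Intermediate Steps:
Q(r) = 3 + r (Q(r) = (3 + 0) + r = 3 + r)
L(q) = -27/5 - 9*q/5 (L(q) = -(3 + 6)*(3 + q)/5 = -9*(3 + q)/5 = -(27 + 9*q)/5 = -27/5 - 9*q/5)
g = 3 (g = 3 + (2 - 1*2)/4 = 3 + (2 - 2)/4 = 3 + (1/4)*0 = 3 + 0 = 3)
38*(g + L(4)) = 38*(3 + (-27/5 - 9/5*4)) = 38*(3 + (-27/5 - 36/5)) = 38*(3 - 63/5) = 38*(-48/5) = -1824/5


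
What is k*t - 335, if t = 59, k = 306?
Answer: 17719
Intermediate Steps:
k*t - 335 = 306*59 - 335 = 18054 - 335 = 17719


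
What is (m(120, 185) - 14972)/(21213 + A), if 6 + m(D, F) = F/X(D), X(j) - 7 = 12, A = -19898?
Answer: -284397/24985 ≈ -11.383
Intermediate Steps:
X(j) = 19 (X(j) = 7 + 12 = 19)
m(D, F) = -6 + F/19
(m(120, 185) - 14972)/(21213 + A) = ((-6 + (1/19)*185) - 14972)/(21213 - 19898) = ((-6 + 185/19) - 14972)/1315 = (71/19 - 14972)*(1/1315) = -284397/19*1/1315 = -284397/24985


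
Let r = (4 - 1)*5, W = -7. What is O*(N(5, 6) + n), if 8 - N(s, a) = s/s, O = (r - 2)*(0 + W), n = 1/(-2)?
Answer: -1183/2 ≈ -591.50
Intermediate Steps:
r = 15 (r = 3*5 = 15)
n = -½ ≈ -0.50000
O = -91 (O = (15 - 2)*(0 - 7) = 13*(-7) = -91)
N(s, a) = 7 (N(s, a) = 8 - s/s = 8 - 1*1 = 8 - 1 = 7)
O*(N(5, 6) + n) = -91*(7 - ½) = -91*13/2 = -1183/2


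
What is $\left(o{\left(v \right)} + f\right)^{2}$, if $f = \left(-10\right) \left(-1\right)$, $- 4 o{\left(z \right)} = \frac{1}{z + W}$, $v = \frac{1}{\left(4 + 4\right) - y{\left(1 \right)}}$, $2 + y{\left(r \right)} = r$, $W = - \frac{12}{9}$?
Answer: $\frac{201601}{1936} \approx 104.13$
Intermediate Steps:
$W = - \frac{4}{3}$ ($W = \left(-12\right) \frac{1}{9} = - \frac{4}{3} \approx -1.3333$)
$y{\left(r \right)} = -2 + r$
$v = \frac{1}{9}$ ($v = \frac{1}{\left(4 + 4\right) - \left(-2 + 1\right)} = \frac{1}{8 - -1} = \frac{1}{8 + 1} = \frac{1}{9} \approx 0.11111$)
$o{\left(z \right)} = - \frac{1}{4 \left(- \frac{4}{3} + z\right)}$ ($o{\left(z \right)} = - \frac{1}{4 \left(z - \frac{4}{3}\right)} = - \frac{1}{4 \left(- \frac{4}{3} + z\right)}$)
$f = 10$
$\left(o{\left(v \right)} + f\right)^{2} = \left(- \frac{3}{-16 + 12 \cdot \frac{1}{9}} + 10\right)^{2} = \left(- \frac{3}{-16 + \frac{4}{3}} + 10\right)^{2} = \left(- \frac{3}{- \frac{44}{3}} + 10\right)^{2} = \left(\left(-3\right) \left(- \frac{3}{44}\right) + 10\right)^{2} = \left(\frac{9}{44} + 10\right)^{2} = \left(\frac{449}{44}\right)^{2} = \frac{201601}{1936}$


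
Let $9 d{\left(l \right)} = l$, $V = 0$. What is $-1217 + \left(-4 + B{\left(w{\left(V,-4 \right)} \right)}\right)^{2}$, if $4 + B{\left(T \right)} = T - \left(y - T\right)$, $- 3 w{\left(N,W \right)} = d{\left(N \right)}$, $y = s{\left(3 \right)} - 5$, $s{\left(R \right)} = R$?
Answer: $-1181$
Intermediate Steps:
$d{\left(l \right)} = \frac{l}{9}$
$y = -2$ ($y = 3 - 5 = -2$)
$w{\left(N,W \right)} = - \frac{N}{27}$ ($w{\left(N,W \right)} = - \frac{\frac{1}{9} N}{3} = - \frac{N}{27}$)
$B{\left(T \right)} = -2 + 2 T$ ($B{\left(T \right)} = -4 + \left(T - \left(-2 - T\right)\right) = -4 + \left(T + \left(2 + T\right)\right) = -4 + \left(2 + 2 T\right) = -2 + 2 T$)
$-1217 + \left(-4 + B{\left(w{\left(V,-4 \right)} \right)}\right)^{2} = -1217 + \left(-4 - \left(2 - 2 \left(\left(- \frac{1}{27}\right) 0\right)\right)\right)^{2} = -1217 + \left(-4 + \left(-2 + 2 \cdot 0\right)\right)^{2} = -1217 + \left(-4 + \left(-2 + 0\right)\right)^{2} = -1217 + \left(-4 - 2\right)^{2} = -1217 + \left(-6\right)^{2} = -1217 + 36 = -1181$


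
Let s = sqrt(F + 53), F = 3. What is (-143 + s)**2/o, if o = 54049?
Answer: 20505/54049 - 572*sqrt(14)/54049 ≈ 0.33978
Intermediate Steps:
s = 2*sqrt(14) (s = sqrt(3 + 53) = sqrt(56) = 2*sqrt(14) ≈ 7.4833)
(-143 + s)**2/o = (-143 + 2*sqrt(14))**2/54049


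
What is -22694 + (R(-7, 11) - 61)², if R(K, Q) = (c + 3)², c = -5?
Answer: -19445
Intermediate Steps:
R(K, Q) = 4 (R(K, Q) = (-5 + 3)² = (-2)² = 4)
-22694 + (R(-7, 11) - 61)² = -22694 + (4 - 61)² = -22694 + (-57)² = -22694 + 3249 = -19445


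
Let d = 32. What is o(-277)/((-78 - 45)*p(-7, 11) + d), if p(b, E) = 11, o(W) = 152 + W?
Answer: 125/1321 ≈ 0.094625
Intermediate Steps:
o(-277)/((-78 - 45)*p(-7, 11) + d) = (152 - 277)/((-78 - 45)*11 + 32) = -125/(-123*11 + 32) = -125/(-1353 + 32) = -125/(-1321) = -125*(-1/1321) = 125/1321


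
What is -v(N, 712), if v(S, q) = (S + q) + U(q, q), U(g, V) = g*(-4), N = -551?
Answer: 2687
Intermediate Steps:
U(g, V) = -4*g
v(S, q) = S - 3*q (v(S, q) = (S + q) - 4*q = S - 3*q)
-v(N, 712) = -(-551 - 3*712) = -(-551 - 2136) = -1*(-2687) = 2687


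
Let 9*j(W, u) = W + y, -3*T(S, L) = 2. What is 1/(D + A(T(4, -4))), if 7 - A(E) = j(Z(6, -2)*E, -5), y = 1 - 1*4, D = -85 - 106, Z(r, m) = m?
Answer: -27/4963 ≈ -0.0054403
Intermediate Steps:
T(S, L) = -⅔ (T(S, L) = -⅓*2 = -⅔)
D = -191
y = -3 (y = 1 - 4 = -3)
j(W, u) = -⅓ + W/9 (j(W, u) = (W - 3)/9 = (-3 + W)/9 = -⅓ + W/9)
A(E) = 22/3 + 2*E/9 (A(E) = 7 - (-⅓ + (-2*E)/9) = 7 - (-⅓ - 2*E/9) = 7 + (⅓ + 2*E/9) = 22/3 + 2*E/9)
1/(D + A(T(4, -4))) = 1/(-191 + (22/3 + (2/9)*(-⅔))) = 1/(-191 + (22/3 - 4/27)) = 1/(-191 + 194/27) = 1/(-4963/27) = -27/4963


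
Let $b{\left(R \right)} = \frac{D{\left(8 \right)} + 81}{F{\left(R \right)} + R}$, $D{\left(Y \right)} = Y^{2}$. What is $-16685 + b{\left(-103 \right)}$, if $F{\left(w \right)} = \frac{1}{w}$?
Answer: $- \frac{35408557}{2122} \approx -16686.0$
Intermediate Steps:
$b{\left(R \right)} = \frac{145}{R + \frac{1}{R}}$ ($b{\left(R \right)} = \frac{8^{2} + 81}{\frac{1}{R} + R} = \frac{64 + 81}{R + \frac{1}{R}} = \frac{145}{R + \frac{1}{R}}$)
$-16685 + b{\left(-103 \right)} = -16685 + 145 \left(-103\right) \frac{1}{1 + \left(-103\right)^{2}} = -16685 + 145 \left(-103\right) \frac{1}{1 + 10609} = -16685 + 145 \left(-103\right) \frac{1}{10610} = -16685 - \frac{2987}{2122} = - \frac{35408557}{2122}$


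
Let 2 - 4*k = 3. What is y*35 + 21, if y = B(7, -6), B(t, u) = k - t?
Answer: -931/4 ≈ -232.75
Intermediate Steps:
k = -1/4 (k = 1/2 - 1/4*3 = 1/2 - 3/4 = -1/4 ≈ -0.25000)
B(t, u) = -1/4 - t
y = -29/4 (y = -1/4 - 1*7 = -1/4 - 7 = -29/4 ≈ -7.2500)
y*35 + 21 = -29/4*35 + 21 = -1015/4 + 21 = -931/4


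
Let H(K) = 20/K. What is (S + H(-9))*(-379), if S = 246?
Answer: -831526/9 ≈ -92392.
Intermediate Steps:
(S + H(-9))*(-379) = (246 + 20/(-9))*(-379) = (246 + 20*(-1/9))*(-379) = (246 - 20/9)*(-379) = (2194/9)*(-379) = -831526/9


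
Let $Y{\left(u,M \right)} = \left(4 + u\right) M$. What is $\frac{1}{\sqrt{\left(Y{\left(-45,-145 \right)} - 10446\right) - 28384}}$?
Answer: $- \frac{i \sqrt{32885}}{32885} \approx - 0.0055144 i$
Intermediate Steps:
$Y{\left(u,M \right)} = M \left(4 + u\right)$
$\frac{1}{\sqrt{\left(Y{\left(-45,-145 \right)} - 10446\right) - 28384}} = \frac{1}{\sqrt{\left(- 145 \left(4 - 45\right) - 10446\right) - 28384}} = \frac{1}{\sqrt{\left(\left(-145\right) \left(-41\right) - 10446\right) - 28384}} = \frac{1}{\sqrt{\left(5945 - 10446\right) - 28384}} = \frac{1}{\sqrt{-4501 - 28384}} = \frac{1}{\sqrt{-32885}} = \frac{1}{i \sqrt{32885}} = - \frac{i \sqrt{32885}}{32885}$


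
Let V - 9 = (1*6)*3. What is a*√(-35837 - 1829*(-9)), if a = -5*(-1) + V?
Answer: 128*I*√1211 ≈ 4454.3*I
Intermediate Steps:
V = 27 (V = 9 + (1*6)*3 = 9 + 6*3 = 9 + 18 = 27)
a = 32 (a = -5*(-1) + 27 = 5 + 27 = 32)
a*√(-35837 - 1829*(-9)) = 32*√(-35837 - 1829*(-9)) = 32*√(-35837 + 16461) = 32*√(-19376) = 32*(4*I*√1211) = 128*I*√1211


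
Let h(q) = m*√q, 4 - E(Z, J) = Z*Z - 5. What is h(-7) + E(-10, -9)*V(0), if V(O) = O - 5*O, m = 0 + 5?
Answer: 5*I*√7 ≈ 13.229*I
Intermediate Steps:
m = 5
E(Z, J) = 9 - Z² (E(Z, J) = 4 - (Z*Z - 5) = 4 - (Z² - 5) = 4 - (-5 + Z²) = 4 + (5 - Z²) = 9 - Z²)
V(O) = -4*O
h(q) = 5*√q
h(-7) + E(-10, -9)*V(0) = 5*√(-7) + (9 - 1*(-10)²)*(-4*0) = 5*(I*√7) + (9 - 1*100)*0 = 5*I*√7 + (9 - 100)*0 = 5*I*√7 - 91*0 = 5*I*√7 + 0 = 5*I*√7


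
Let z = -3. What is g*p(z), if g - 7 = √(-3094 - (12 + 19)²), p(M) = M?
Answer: -21 - 3*I*√4055 ≈ -21.0 - 191.04*I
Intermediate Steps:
g = 7 + I*√4055 (g = 7 + √(-3094 - (12 + 19)²) = 7 + √(-3094 - 1*31²) = 7 + √(-3094 - 1*961) = 7 + √(-3094 - 961) = 7 + √(-4055) = 7 + I*√4055 ≈ 7.0 + 63.679*I)
g*p(z) = (7 + I*√4055)*(-3) = -21 - 3*I*√4055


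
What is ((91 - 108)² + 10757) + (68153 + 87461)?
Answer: 166660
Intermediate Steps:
((91 - 108)² + 10757) + (68153 + 87461) = ((-17)² + 10757) + 155614 = (289 + 10757) + 155614 = 11046 + 155614 = 166660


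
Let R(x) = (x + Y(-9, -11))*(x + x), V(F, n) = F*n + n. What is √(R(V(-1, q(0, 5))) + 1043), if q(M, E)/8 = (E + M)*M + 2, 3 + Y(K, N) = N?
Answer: √1043 ≈ 32.296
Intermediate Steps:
Y(K, N) = -3 + N
q(M, E) = 16 + 8*M*(E + M) (q(M, E) = 8*((E + M)*M + 2) = 8*(M*(E + M) + 2) = 8*(2 + M*(E + M)) = 16 + 8*M*(E + M))
V(F, n) = n + F*n
R(x) = 2*x*(-14 + x) (R(x) = (x + (-3 - 11))*(x + x) = (x - 14)*(2*x) = (-14 + x)*(2*x) = 2*x*(-14 + x))
√(R(V(-1, q(0, 5))) + 1043) = √(2*((16 + 8*0² + 8*5*0)*(1 - 1))*(-14 + (16 + 8*0² + 8*5*0)*(1 - 1)) + 1043) = √(2*((16 + 8*0 + 0)*0)*(-14 + (16 + 8*0 + 0)*0) + 1043) = √(2*((16 + 0 + 0)*0)*(-14 + (16 + 0 + 0)*0) + 1043) = √(2*(16*0)*(-14 + 16*0) + 1043) = √(2*0*(-14 + 0) + 1043) = √(2*0*(-14) + 1043) = √(0 + 1043) = √1043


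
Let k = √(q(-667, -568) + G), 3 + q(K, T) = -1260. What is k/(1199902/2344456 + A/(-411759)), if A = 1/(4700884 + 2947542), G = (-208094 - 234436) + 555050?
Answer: 1845853650561236076*√111257/944715314347701203 ≈ 651.72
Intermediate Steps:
q(K, T) = -1263 (q(K, T) = -3 - 1260 = -1263)
G = 112520 (G = -442530 + 555050 = 112520)
A = 1/7648426 ≈ 1.3075e-7
k = √111257 (k = √(-1263 + 112520) = √111257 ≈ 333.55)
k/(1199902/2344456 + A/(-411759)) = √111257/(1199902/2344456 + (1/7648426)/(-411759)) = √111257/(1199902*(1/2344456) + (1/7648426)*(-1/411759)) = √111257/(599951/1172228 - 1/3149308241334) = √111257/(944715314347701203/1845853650561236076) = √111257*(1845853650561236076/944715314347701203) = 1845853650561236076*√111257/944715314347701203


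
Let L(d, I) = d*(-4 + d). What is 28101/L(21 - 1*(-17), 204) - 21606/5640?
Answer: 4211/235 ≈ 17.919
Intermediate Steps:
28101/L(21 - 1*(-17), 204) - 21606/5640 = 28101/(((21 - 1*(-17))*(-4 + (21 - 1*(-17))))) - 21606/5640 = 28101/(((21 + 17)*(-4 + (21 + 17)))) - 21606*1/5640 = 28101/((38*(-4 + 38))) - 3601/940 = 28101/((38*34)) - 3601/940 = 28101/1292 - 3601/940 = 28101*(1/1292) - 3601/940 = 87/4 - 3601/940 = 4211/235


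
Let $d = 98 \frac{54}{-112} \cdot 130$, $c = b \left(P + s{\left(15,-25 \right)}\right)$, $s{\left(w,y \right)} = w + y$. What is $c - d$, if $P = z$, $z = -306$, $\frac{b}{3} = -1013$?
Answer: $\frac{1932933}{2} \approx 9.6647 \cdot 10^{5}$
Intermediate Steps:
$b = -3039$ ($b = 3 \left(-1013\right) = -3039$)
$P = -306$
$c = 960324$ ($c = - 3039 \left(-306 + \left(15 - 25\right)\right) = - 3039 \left(-306 - 10\right) = \left(-3039\right) \left(-316\right) = 960324$)
$d = - \frac{12285}{2}$ ($d = 98 \cdot 54 \left(- \frac{1}{112}\right) 130 = 98 \left(- \frac{27}{56}\right) 130 = \left(- \frac{189}{4}\right) 130 = - \frac{12285}{2} \approx -6142.5$)
$c - d = 960324 - - \frac{12285}{2} = 960324 + \frac{12285}{2} = \frac{1932933}{2}$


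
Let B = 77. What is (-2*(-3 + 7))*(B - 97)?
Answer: 160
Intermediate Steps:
(-2*(-3 + 7))*(B - 97) = (-2*(-3 + 7))*(77 - 97) = -2*4*(-20) = -8*(-20) = 160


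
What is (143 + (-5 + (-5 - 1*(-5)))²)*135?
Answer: 22680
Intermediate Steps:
(143 + (-5 + (-5 - 1*(-5)))²)*135 = (143 + (-5 + (-5 + 5))²)*135 = (143 + (-5 + 0)²)*135 = (143 + (-5)²)*135 = (143 + 25)*135 = 168*135 = 22680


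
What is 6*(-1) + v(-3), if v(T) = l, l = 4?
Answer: -2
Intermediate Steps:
v(T) = 4
6*(-1) + v(-3) = 6*(-1) + 4 = -6 + 4 = -2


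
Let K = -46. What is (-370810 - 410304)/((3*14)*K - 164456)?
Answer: 390557/83194 ≈ 4.6945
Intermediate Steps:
(-370810 - 410304)/((3*14)*K - 164456) = (-370810 - 410304)/((3*14)*(-46) - 164456) = -781114/(42*(-46) - 164456) = -781114/(-1932 - 164456) = -781114/(-166388) = -781114*(-1/166388) = 390557/83194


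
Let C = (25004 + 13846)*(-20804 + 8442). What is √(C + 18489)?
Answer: 3*I*√53360579 ≈ 21915.0*I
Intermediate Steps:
C = -480263700 (C = 38850*(-12362) = -480263700)
√(C + 18489) = √(-480263700 + 18489) = √(-480245211) = 3*I*√53360579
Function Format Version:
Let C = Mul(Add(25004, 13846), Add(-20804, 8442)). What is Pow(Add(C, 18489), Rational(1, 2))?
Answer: Mul(3, I, Pow(53360579, Rational(1, 2))) ≈ Mul(21915., I)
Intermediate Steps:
C = -480263700 (C = Mul(38850, -12362) = -480263700)
Pow(Add(C, 18489), Rational(1, 2)) = Pow(Add(-480263700, 18489), Rational(1, 2)) = Pow(-480245211, Rational(1, 2)) = Mul(3, I, Pow(53360579, Rational(1, 2)))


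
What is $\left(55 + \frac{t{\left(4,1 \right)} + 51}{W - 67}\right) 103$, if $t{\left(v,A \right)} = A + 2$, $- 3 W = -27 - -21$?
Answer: $\frac{362663}{65} \approx 5579.4$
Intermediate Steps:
$W = 2$ ($W = - \frac{-27 - -21}{3} = - \frac{-27 + 21}{3} = \left(- \frac{1}{3}\right) \left(-6\right) = 2$)
$t{\left(v,A \right)} = 2 + A$
$\left(55 + \frac{t{\left(4,1 \right)} + 51}{W - 67}\right) 103 = \left(55 + \frac{\left(2 + 1\right) + 51}{2 - 67}\right) 103 = \left(55 + \frac{3 + 51}{-65}\right) 103 = \left(55 + 54 \left(- \frac{1}{65}\right)\right) 103 = \left(55 - \frac{54}{65}\right) 103 = \frac{3521}{65} \cdot 103 = \frac{362663}{65}$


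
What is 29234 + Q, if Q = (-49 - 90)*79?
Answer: 18253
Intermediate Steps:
Q = -10981 (Q = -139*79 = -10981)
29234 + Q = 29234 - 10981 = 18253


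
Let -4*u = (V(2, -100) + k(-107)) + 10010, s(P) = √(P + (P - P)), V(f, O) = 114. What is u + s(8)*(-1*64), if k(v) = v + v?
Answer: -4955/2 - 128*√2 ≈ -2658.5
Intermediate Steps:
k(v) = 2*v
s(P) = √P (s(P) = √(P + 0) = √P)
u = -4955/2 (u = -((114 + 2*(-107)) + 10010)/4 = -((114 - 214) + 10010)/4 = -(-100 + 10010)/4 = -¼*9910 = -4955/2 ≈ -2477.5)
u + s(8)*(-1*64) = -4955/2 + √8*(-1*64) = -4955/2 + (2*√2)*(-64) = -4955/2 - 128*√2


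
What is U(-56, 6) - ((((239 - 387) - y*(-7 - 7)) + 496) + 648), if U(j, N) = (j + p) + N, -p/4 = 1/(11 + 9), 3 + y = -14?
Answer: -4041/5 ≈ -808.20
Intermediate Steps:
y = -17 (y = -3 - 14 = -17)
p = -⅕ (p = -4/(11 + 9) = -4/20 = -4*1/20 = -⅕ ≈ -0.20000)
U(j, N) = -⅕ + N + j (U(j, N) = (j - ⅕) + N = (-⅕ + j) + N = -⅕ + N + j)
U(-56, 6) - ((((239 - 387) - y*(-7 - 7)) + 496) + 648) = (-⅕ + 6 - 56) - ((((239 - 387) - (-17)*(-7 - 7)) + 496) + 648) = -251/5 - (((-148 - (-17)*(-14)) + 496) + 648) = -251/5 - (((-148 - 1*238) + 496) + 648) = -251/5 - (((-148 - 238) + 496) + 648) = -251/5 - ((-386 + 496) + 648) = -251/5 - (110 + 648) = -251/5 - 1*758 = -251/5 - 758 = -4041/5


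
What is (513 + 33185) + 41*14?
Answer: 34272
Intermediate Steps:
(513 + 33185) + 41*14 = 33698 + 574 = 34272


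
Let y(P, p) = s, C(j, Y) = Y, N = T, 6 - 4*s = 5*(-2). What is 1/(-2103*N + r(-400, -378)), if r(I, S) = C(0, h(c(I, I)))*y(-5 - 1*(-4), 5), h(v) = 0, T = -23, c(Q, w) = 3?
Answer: 1/48369 ≈ 2.0674e-5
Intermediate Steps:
s = 4 (s = 3/2 - 5*(-2)/4 = 3/2 - 1/4*(-10) = 3/2 + 5/2 = 4)
N = -23
y(P, p) = 4
r(I, S) = 0 (r(I, S) = 0*4 = 0)
1/(-2103*N + r(-400, -378)) = 1/(-2103*(-23) + 0) = 1/(48369 + 0) = 1/48369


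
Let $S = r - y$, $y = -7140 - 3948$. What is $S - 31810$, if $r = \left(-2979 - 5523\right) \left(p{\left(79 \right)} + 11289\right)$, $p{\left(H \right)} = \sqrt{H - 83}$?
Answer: $-95999800 - 17004 i \approx -9.6 \cdot 10^{7} - 17004.0 i$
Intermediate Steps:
$p{\left(H \right)} = \sqrt{-83 + H}$
$r = -95979078 - 17004 i$ ($r = \left(-2979 - 5523\right) \left(\sqrt{-83 + 79} + 11289\right) = - 8502 \left(\sqrt{-4} + 11289\right) = - 8502 \left(2 i + 11289\right) = - 8502 \left(11289 + 2 i\right) = -95979078 - 17004 i \approx -9.5979 \cdot 10^{7} - 17004.0 i$)
$y = -11088$ ($y = -7140 - 3948 = -11088$)
$S = -95967990 - 17004 i$ ($S = \left(-95979078 - 17004 i\right) - -11088 = \left(-95979078 - 17004 i\right) + 11088 = -95967990 - 17004 i \approx -9.5968 \cdot 10^{7} - 17004.0 i$)
$S - 31810 = \left(-95967990 - 17004 i\right) - 31810 = -95999800 - 17004 i$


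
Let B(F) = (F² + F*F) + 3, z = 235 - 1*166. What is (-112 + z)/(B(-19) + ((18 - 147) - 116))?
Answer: -43/480 ≈ -0.089583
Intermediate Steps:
z = 69 (z = 235 - 166 = 69)
B(F) = 3 + 2*F² (B(F) = (F² + F²) + 3 = 2*F² + 3 = 3 + 2*F²)
(-112 + z)/(B(-19) + ((18 - 147) - 116)) = (-112 + 69)/((3 + 2*(-19)²) + ((18 - 147) - 116)) = -43/((3 + 2*361) + (-129 - 116)) = -43/((3 + 722) - 245) = -43/(725 - 245) = -43/480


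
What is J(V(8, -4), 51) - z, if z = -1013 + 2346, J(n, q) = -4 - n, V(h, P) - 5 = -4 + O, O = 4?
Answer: -1342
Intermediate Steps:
V(h, P) = 5 (V(h, P) = 5 + (-4 + 4) = 5 + 0 = 5)
z = 1333
J(V(8, -4), 51) - z = (-4 - 1*5) - 1*1333 = (-4 - 5) - 1333 = -9 - 1333 = -1342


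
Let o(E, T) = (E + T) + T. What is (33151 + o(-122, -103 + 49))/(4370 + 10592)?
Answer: 32921/14962 ≈ 2.2003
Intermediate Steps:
o(E, T) = E + 2*T
(33151 + o(-122, -103 + 49))/(4370 + 10592) = (33151 + (-122 + 2*(-103 + 49)))/(4370 + 10592) = (33151 + (-122 + 2*(-54)))/14962 = (33151 + (-122 - 108))*(1/14962) = (33151 - 230)*(1/14962) = 32921*(1/14962) = 32921/14962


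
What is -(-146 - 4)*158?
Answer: 23700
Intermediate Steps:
-(-146 - 4)*158 = -(-150)*158 = -1*(-23700) = 23700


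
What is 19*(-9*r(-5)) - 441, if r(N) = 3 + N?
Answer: -99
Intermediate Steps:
19*(-9*r(-5)) - 441 = 19*(-9*(3 - 5)) - 441 = 19*(-9*(-2)) - 441 = 19*18 - 441 = 342 - 441 = -99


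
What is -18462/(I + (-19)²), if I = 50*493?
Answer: -6154/8337 ≈ -0.73816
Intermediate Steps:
I = 24650
-18462/(I + (-19)²) = -18462/(24650 + (-19)²) = -18462/(24650 + 361) = -18462/25011 = -18462*1/25011 = -6154/8337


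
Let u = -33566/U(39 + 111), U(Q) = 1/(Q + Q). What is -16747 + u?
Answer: -10086547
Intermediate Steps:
U(Q) = 1/(2*Q)
u = -10069800 (u = -33566/(1/(2*(39 + 111))) = -33566/((½)/150) = -33566/((½)*(1/150)) = -33566/1/300 = -33566*300 = -10069800)
-16747 + u = -16747 - 10069800 = -10086547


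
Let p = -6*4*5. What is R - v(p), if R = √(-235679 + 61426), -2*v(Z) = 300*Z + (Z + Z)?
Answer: -18120 + I*√174253 ≈ -18120.0 + 417.44*I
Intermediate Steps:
p = -120 (p = -24*5 = -120)
v(Z) = -151*Z (v(Z) = -(300*Z + (Z + Z))/2 = -(300*Z + 2*Z)/2 = -151*Z)
R = I*√174253 (R = √(-174253) = I*√174253 ≈ 417.44*I)
R - v(p) = I*√174253 - (-151)*(-120) = I*√174253 - 1*18120 = I*√174253 - 18120 = -18120 + I*√174253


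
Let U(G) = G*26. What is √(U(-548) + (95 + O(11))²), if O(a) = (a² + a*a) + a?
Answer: 38*√74 ≈ 326.89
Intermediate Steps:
O(a) = a + 2*a² (O(a) = (a² + a²) + a = 2*a² + a = a + 2*a²)
U(G) = 26*G
√(U(-548) + (95 + O(11))²) = √(26*(-548) + (95 + 11*(1 + 2*11))²) = √(-14248 + (95 + 11*(1 + 22))²) = √(-14248 + (95 + 11*23)²) = √(-14248 + (95 + 253)²) = √(-14248 + 348²) = √(-14248 + 121104) = √106856 = 38*√74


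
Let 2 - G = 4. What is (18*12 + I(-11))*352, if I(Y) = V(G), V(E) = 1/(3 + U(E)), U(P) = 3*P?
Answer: 227744/3 ≈ 75915.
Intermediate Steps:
G = -2 (G = 2 - 1*4 = 2 - 4 = -2)
V(E) = 1/(3 + 3*E)
I(Y) = -⅓ (I(Y) = 1/(3*(1 - 2)) = (⅓)/(-1) = (⅓)*(-1) = -⅓)
(18*12 + I(-11))*352 = (18*12 - ⅓)*352 = (216 - ⅓)*352 = (647/3)*352 = 227744/3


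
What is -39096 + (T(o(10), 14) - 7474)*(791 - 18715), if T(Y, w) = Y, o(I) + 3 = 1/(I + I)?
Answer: 669888779/5 ≈ 1.3398e+8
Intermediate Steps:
o(I) = -3 + 1/(2*I) (o(I) = -3 + 1/(I + I) = -3 + 1/(2*I))
-39096 + (T(o(10), 14) - 7474)*(791 - 18715) = -39096 + ((-3 + (1/2)/10) - 7474)*(791 - 18715) = -39096 + ((-3 + (1/2)*(1/10)) - 7474)*(-17924) = -39096 + ((-3 + 1/20) - 7474)*(-17924) = -39096 + (-59/20 - 7474)*(-17924) = -39096 - 149539/20*(-17924) = -39096 + 670084259/5 = 669888779/5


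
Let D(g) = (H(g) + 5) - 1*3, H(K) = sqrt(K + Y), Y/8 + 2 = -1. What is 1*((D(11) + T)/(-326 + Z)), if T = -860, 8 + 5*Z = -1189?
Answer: 390/257 - 5*I*sqrt(13)/2827 ≈ 1.5175 - 0.006377*I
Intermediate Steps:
Y = -24 (Y = -16 + 8*(-1) = -16 - 8 = -24)
Z = -1197/5 (Z = -8/5 + (1/5)*(-1189) = -8/5 - 1189/5 = -1197/5 ≈ -239.40)
H(K) = sqrt(-24 + K) (H(K) = sqrt(K - 24) = sqrt(-24 + K))
D(g) = 2 + sqrt(-24 + g) (D(g) = (sqrt(-24 + g) + 5) - 1*3 = (5 + sqrt(-24 + g)) - 3 = 2 + sqrt(-24 + g))
1*((D(11) + T)/(-326 + Z)) = 1*(((2 + sqrt(-24 + 11)) - 860)/(-326 - 1197/5)) = 1*(((2 + sqrt(-13)) - 860)/(-2827/5)) = 1*(((2 + I*sqrt(13)) - 860)*(-5/2827)) = 1*((-858 + I*sqrt(13))*(-5/2827)) = 1*(390/257 - 5*I*sqrt(13)/2827) = 390/257 - 5*I*sqrt(13)/2827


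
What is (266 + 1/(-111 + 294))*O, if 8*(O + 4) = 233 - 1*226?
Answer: -1216975/1464 ≈ -831.27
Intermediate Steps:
O = -25/8 (O = -4 + (233 - 1*226)/8 = -4 + (233 - 226)/8 = -4 + (⅛)*7 = -4 + 7/8 = -25/8 ≈ -3.1250)
(266 + 1/(-111 + 294))*O = (266 + 1/(-111 + 294))*(-25/8) = (266 + 1/183)*(-25/8) = (48679/183)*(-25/8) = -1216975/1464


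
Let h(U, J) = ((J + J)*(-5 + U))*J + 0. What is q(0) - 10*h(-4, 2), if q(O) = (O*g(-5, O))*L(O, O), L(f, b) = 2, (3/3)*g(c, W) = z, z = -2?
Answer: 720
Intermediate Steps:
h(U, J) = 2*J²*(-5 + U) (h(U, J) = ((2*J)*(-5 + U))*J + 0 = (2*J*(-5 + U))*J + 0 = 2*J²*(-5 + U) + 0 = 2*J²*(-5 + U))
g(c, W) = -2
q(O) = -4*O (q(O) = (O*(-2))*2 = -2*O*2 = -4*O)
q(0) - 10*h(-4, 2) = -4*0 - 20*2²*(-5 - 4) = 0 - 20*4*(-9) = 0 - 10*(-72) = 0 + 720 = 720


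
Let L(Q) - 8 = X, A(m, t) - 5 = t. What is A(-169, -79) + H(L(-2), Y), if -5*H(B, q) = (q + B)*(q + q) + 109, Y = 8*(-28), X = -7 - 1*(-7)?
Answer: -97247/5 ≈ -19449.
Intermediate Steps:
A(m, t) = 5 + t
X = 0 (X = -7 + 7 = 0)
L(Q) = 8 (L(Q) = 8 + 0 = 8)
Y = -224
H(B, q) = -109/5 - 2*q*(B + q)/5 (H(B, q) = -((q + B)*(q + q) + 109)/5 = -((B + q)*(2*q) + 109)/5 = -(2*q*(B + q) + 109)/5 = -(109 + 2*q*(B + q))/5 = -109/5 - 2*q*(B + q)/5)
A(-169, -79) + H(L(-2), Y) = (5 - 79) + (-109/5 - ⅖*(-224)² - ⅖*8*(-224)) = -74 + (-109/5 - ⅖*50176 + 3584/5) = -74 + (-109/5 - 100352/5 + 3584/5) = -74 - 96877/5 = -97247/5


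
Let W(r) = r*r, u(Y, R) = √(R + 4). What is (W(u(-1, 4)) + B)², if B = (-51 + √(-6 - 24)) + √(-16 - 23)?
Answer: (-43 + I*√30 + I*√39)² ≈ 1711.6 - 1008.1*I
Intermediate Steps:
u(Y, R) = √(4 + R)
W(r) = r²
B = -51 + I*√30 + I*√39 (B = (-51 + √(-30)) + √(-39) = (-51 + I*√30) + I*√39 = -51 + I*√30 + I*√39 ≈ -51.0 + 11.722*I)
(W(u(-1, 4)) + B)² = ((√(4 + 4))² + (-51 + I*√30 + I*√39))² = ((√8)² + (-51 + I*√30 + I*√39))² = ((2*√2)² + (-51 + I*√30 + I*√39))² = (8 + (-51 + I*√30 + I*√39))² = (-43 + I*√30 + I*√39)²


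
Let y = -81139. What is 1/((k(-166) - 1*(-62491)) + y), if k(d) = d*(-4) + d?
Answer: -1/18150 ≈ -5.5096e-5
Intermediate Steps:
k(d) = -3*d (k(d) = -4*d + d = -3*d)
1/((k(-166) - 1*(-62491)) + y) = 1/((-3*(-166) - 1*(-62491)) - 81139) = 1/((498 + 62491) - 81139) = 1/(62989 - 81139) = 1/(-18150) = -1/18150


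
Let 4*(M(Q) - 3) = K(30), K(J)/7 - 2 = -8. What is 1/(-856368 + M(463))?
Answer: -2/1712751 ≈ -1.1677e-6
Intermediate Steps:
K(J) = -42 (K(J) = 14 + 7*(-8) = 14 - 56 = -42)
M(Q) = -15/2 (M(Q) = 3 + (1/4)*(-42) = 3 - 21/2 = -15/2)
1/(-856368 + M(463)) = 1/(-856368 - 15/2) = 1/(-1712751/2) = -2/1712751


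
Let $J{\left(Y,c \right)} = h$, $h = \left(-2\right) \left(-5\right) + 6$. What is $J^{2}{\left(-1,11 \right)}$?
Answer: $256$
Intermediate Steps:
$h = 16$ ($h = 10 + 6 = 16$)
$J{\left(Y,c \right)} = 16$
$J^{2}{\left(-1,11 \right)} = 16^{2} = 256$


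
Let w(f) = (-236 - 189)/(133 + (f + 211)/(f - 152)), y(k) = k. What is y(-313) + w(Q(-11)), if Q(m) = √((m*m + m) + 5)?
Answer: -8393470357/26542339 - 10285*√115/26542339 ≈ -316.23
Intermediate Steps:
Q(m) = √(5 + m + m²) (Q(m) = √((m² + m) + 5) = √((m + m²) + 5) = √(5 + m + m²))
w(f) = -425/(133 + (211 + f)/(-152 + f))
y(-313) + w(Q(-11)) = -313 + 425*(152 - √(5 - 11 + (-11)²))/(-20005 + 134*√(5 - 11 + (-11)²)) = -313 + 425*(152 - √(5 - 11 + 121))/(-20005 + 134*√(5 - 11 + 121)) = -313 + 425*(152 - √115)/(-20005 + 134*√115)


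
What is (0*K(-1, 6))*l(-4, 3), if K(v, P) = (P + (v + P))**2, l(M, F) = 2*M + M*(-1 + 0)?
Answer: 0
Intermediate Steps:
l(M, F) = M (l(M, F) = 2*M + M*(-1) = 2*M - M = M)
K(v, P) = (v + 2*P)**2 (K(v, P) = (P + (P + v))**2 = (v + 2*P)**2)
(0*K(-1, 6))*l(-4, 3) = (0*(-1 + 2*6)**2)*(-4) = (0*(-1 + 12)**2)*(-4) = (0*11**2)*(-4) = (0*121)*(-4) = 0*(-4) = 0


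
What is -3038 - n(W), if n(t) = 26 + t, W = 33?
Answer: -3097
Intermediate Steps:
-3038 - n(W) = -3038 - (26 + 33) = -3038 - 1*59 = -3038 - 59 = -3097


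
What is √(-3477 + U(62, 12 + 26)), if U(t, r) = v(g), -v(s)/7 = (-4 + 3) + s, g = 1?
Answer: I*√3477 ≈ 58.966*I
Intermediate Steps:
v(s) = 7 - 7*s (v(s) = -7*((-4 + 3) + s) = -7*(-1 + s) = 7 - 7*s)
U(t, r) = 0 (U(t, r) = 7 - 7*1 = 7 - 7 = 0)
√(-3477 + U(62, 12 + 26)) = √(-3477 + 0) = √(-3477) = I*√3477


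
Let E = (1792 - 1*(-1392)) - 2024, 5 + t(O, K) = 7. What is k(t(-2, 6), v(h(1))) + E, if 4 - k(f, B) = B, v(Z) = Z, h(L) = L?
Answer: 1163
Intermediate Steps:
t(O, K) = 2 (t(O, K) = -5 + 7 = 2)
E = 1160 (E = (1792 + 1392) - 2024 = 3184 - 2024 = 1160)
k(f, B) = 4 - B
k(t(-2, 6), v(h(1))) + E = (4 - 1*1) + 1160 = (4 - 1) + 1160 = 3 + 1160 = 1163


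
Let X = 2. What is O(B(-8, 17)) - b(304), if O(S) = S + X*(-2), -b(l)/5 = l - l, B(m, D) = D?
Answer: 13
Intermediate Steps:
b(l) = 0 (b(l) = -5*(l - l) = -5*0 = 0)
O(S) = -4 + S (O(S) = S + 2*(-2) = S - 4 = -4 + S)
O(B(-8, 17)) - b(304) = (-4 + 17) - 1*0 = 13 + 0 = 13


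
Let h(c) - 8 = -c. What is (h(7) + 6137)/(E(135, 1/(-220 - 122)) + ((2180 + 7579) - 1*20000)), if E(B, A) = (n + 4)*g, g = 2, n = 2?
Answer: -6138/10229 ≈ -0.60006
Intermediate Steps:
h(c) = 8 - c
E(B, A) = 12 (E(B, A) = (2 + 4)*2 = 6*2 = 12)
(h(7) + 6137)/(E(135, 1/(-220 - 122)) + ((2180 + 7579) - 1*20000)) = ((8 - 1*7) + 6137)/(12 + ((2180 + 7579) - 1*20000)) = ((8 - 7) + 6137)/(12 + (9759 - 20000)) = (1 + 6137)/(12 - 10241) = 6138/(-10229) = 6138*(-1/10229) = -6138/10229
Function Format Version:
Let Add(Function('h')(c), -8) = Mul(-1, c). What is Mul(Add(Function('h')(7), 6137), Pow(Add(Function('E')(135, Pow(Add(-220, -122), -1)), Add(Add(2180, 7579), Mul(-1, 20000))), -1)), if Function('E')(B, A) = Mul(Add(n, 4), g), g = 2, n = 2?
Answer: Rational(-6138, 10229) ≈ -0.60006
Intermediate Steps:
Function('h')(c) = Add(8, Mul(-1, c))
Function('E')(B, A) = 12 (Function('E')(B, A) = Mul(Add(2, 4), 2) = Mul(6, 2) = 12)
Mul(Add(Function('h')(7), 6137), Pow(Add(Function('E')(135, Pow(Add(-220, -122), -1)), Add(Add(2180, 7579), Mul(-1, 20000))), -1)) = Mul(Add(Add(8, Mul(-1, 7)), 6137), Pow(Add(12, Add(Add(2180, 7579), Mul(-1, 20000))), -1)) = Mul(Add(Add(8, -7), 6137), Pow(Add(12, Add(9759, -20000)), -1)) = Mul(Add(1, 6137), Pow(Add(12, -10241), -1)) = Mul(6138, Pow(-10229, -1)) = Mul(6138, Rational(-1, 10229)) = Rational(-6138, 10229)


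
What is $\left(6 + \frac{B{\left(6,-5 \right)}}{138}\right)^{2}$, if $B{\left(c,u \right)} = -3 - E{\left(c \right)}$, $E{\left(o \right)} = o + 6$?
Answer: $\frac{73441}{2116} \approx 34.707$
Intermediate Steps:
$E{\left(o \right)} = 6 + o$
$B{\left(c,u \right)} = -9 - c$ ($B{\left(c,u \right)} = -3 - \left(6 + c\right) = -9 - c$)
$\left(6 + \frac{B{\left(6,-5 \right)}}{138}\right)^{2} = \left(6 + \frac{-9 - 6}{138}\right)^{2} = \left(6 + \left(-9 - 6\right) \frac{1}{138}\right)^{2} = \left(6 - \frac{5}{46}\right)^{2} = \left(\frac{271}{46}\right)^{2} = \frac{73441}{2116}$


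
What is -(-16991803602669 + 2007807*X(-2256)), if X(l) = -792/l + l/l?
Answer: 1597229283659397/94 ≈ 1.6992e+13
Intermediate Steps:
X(l) = 1 - 792/l (X(l) = -792/l + 1 = 1 - 792/l)
-(-16991803602669 + 2007807*X(-2256)) = -2007807/(1/(-8462867 + (-792 - 2256)/(-2256))) = -2007807/(1/(-8462867 - 1/2256*(-3048))) = -2007807/(1/(-8462867 + 127/94)) = -2007807/(1/(-795509371/94)) = -2007807/(-94/795509371) = -2007807*(-795509371/94) = 1597229283659397/94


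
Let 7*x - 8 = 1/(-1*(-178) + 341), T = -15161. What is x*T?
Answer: -62963633/3633 ≈ -17331.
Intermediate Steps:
x = 4153/3633 (x = 8/7 + 1/(7*(-1*(-178) + 341)) = 8/7 + 1/(7*(178 + 341)) = 8/7 + (1/7)/519 = 8/7 + (1/7)*(1/519) = 8/7 + 1/3633 = 4153/3633 ≈ 1.1431)
x*T = (4153/3633)*(-15161) = -62963633/3633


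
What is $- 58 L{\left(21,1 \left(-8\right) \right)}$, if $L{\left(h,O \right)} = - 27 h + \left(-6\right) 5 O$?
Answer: $18966$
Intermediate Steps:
$L{\left(h,O \right)} = - 30 O - 27 h$ ($L{\left(h,O \right)} = - 27 h - 30 O = - 30 O - 27 h$)
$- 58 L{\left(21,1 \left(-8\right) \right)} = - 58 \left(- 30 \cdot 1 \left(-8\right) - 567\right) = - 58 \left(\left(-30\right) \left(-8\right) - 567\right) = - 58 \left(240 - 567\right) = \left(-58\right) \left(-327\right) = 18966$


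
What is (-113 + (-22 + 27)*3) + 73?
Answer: -25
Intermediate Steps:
(-113 + (-22 + 27)*3) + 73 = (-113 + 5*3) + 73 = (-113 + 15) + 73 = -98 + 73 = -25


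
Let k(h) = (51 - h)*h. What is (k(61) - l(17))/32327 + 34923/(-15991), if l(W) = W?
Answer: -1138982178/516941057 ≈ -2.2033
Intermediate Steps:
k(h) = h*(51 - h)
(k(61) - l(17))/32327 + 34923/(-15991) = (61*(51 - 1*61) - 1*17)/32327 + 34923/(-15991) = (61*(51 - 61) - 17)*(1/32327) + 34923*(-1/15991) = (61*(-10) - 17)*(1/32327) - 34923/15991 = (-610 - 17)*(1/32327) - 34923/15991 = -627*1/32327 - 34923/15991 = -627/32327 - 34923/15991 = -1138982178/516941057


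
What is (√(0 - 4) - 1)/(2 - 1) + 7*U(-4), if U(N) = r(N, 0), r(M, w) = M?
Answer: -29 + 2*I ≈ -29.0 + 2.0*I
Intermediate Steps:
U(N) = N
(√(0 - 4) - 1)/(2 - 1) + 7*U(-4) = (√(0 - 4) - 1)/(2 - 1) + 7*(-4) = (√(-4) - 1)/1 - 28 = (2*I - 1)*1 - 28 = (-1 + 2*I)*1 - 28 = (-1 + 2*I) - 28 = -29 + 2*I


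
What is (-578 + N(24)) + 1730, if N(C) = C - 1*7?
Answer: 1169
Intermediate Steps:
N(C) = -7 + C (N(C) = C - 7 = -7 + C)
(-578 + N(24)) + 1730 = (-578 + (-7 + 24)) + 1730 = (-578 + 17) + 1730 = -561 + 1730 = 1169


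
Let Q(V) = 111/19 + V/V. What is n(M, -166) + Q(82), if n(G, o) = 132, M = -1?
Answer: 2638/19 ≈ 138.84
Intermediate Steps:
Q(V) = 130/19 (Q(V) = 111*(1/19) + 1 = 111/19 + 1 = 130/19)
n(M, -166) + Q(82) = 132 + 130/19 = 2638/19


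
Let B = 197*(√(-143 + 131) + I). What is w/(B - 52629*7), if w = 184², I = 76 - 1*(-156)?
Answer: -10925297344/104135110309 - 13339264*I*√3/104135110309 ≈ -0.10491 - 0.00022187*I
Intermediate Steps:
I = 232 (I = 76 + 156 = 232)
w = 33856
B = 45704 + 394*I*√3 (B = 197*(√(-143 + 131) + 232) = 197*(√(-12) + 232) = 197*(2*I*√3 + 232) = 197*(232 + 2*I*√3) = 45704 + 394*I*√3 ≈ 45704.0 + 682.43*I)
w/(B - 52629*7) = 33856/((45704 + 394*I*√3) - 52629*7) = 33856/((45704 + 394*I*√3) - 368403) = 33856/(-322699 + 394*I*√3)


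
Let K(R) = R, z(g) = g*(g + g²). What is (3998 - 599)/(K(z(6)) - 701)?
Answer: -3399/449 ≈ -7.5702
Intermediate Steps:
(3998 - 599)/(K(z(6)) - 701) = (3998 - 599)/(6²*(1 + 6) - 701) = 3399/(36*7 - 701) = 3399/(252 - 701) = 3399/(-449) = 3399*(-1/449) = -3399/449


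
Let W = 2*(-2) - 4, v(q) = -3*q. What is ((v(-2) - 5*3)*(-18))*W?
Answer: -1296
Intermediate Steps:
W = -8 (W = -4 - 4 = -8)
((v(-2) - 5*3)*(-18))*W = ((-3*(-2) - 5*3)*(-18))*(-8) = ((6 - 1*15)*(-18))*(-8) = ((6 - 15)*(-18))*(-8) = -9*(-18)*(-8) = 162*(-8) = -1296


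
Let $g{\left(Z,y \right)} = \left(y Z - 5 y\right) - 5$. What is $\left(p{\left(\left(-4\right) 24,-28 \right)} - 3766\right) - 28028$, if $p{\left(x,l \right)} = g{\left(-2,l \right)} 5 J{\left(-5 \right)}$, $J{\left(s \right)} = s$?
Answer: $-36569$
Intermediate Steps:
$g{\left(Z,y \right)} = -5 - 5 y + Z y$ ($g{\left(Z,y \right)} = \left(Z y - 5 y\right) - 5 = \left(- 5 y + Z y\right) - 5 = -5 - 5 y + Z y$)
$p{\left(x,l \right)} = 125 + 175 l$ ($p{\left(x,l \right)} = \left(-5 - 5 l - 2 l\right) 5 \left(-5\right) = \left(-5 - 7 l\right) 5 \left(-5\right) = \left(-25 - 35 l\right) \left(-5\right) = 125 + 175 l$)
$\left(p{\left(\left(-4\right) 24,-28 \right)} - 3766\right) - 28028 = \left(\left(125 + 175 \left(-28\right)\right) - 3766\right) - 28028 = \left(\left(125 - 4900\right) - 3766\right) - 28028 = \left(-4775 - 3766\right) - 28028 = -8541 - 28028 = -36569$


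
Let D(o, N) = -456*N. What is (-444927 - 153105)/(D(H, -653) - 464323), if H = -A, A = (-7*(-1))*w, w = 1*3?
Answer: 598032/166555 ≈ 3.5906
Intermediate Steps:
w = 3
A = 21 (A = -7*(-1)*3 = 7*3 = 21)
H = -21 (H = -1*21 = -21)
(-444927 - 153105)/(D(H, -653) - 464323) = (-444927 - 153105)/(-456*(-653) - 464323) = -598032/(297768 - 464323) = -598032/(-166555) = -598032*(-1/166555) = 598032/166555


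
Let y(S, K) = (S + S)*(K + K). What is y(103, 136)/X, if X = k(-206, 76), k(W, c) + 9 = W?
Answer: -56032/215 ≈ -260.61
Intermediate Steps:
k(W, c) = -9 + W
y(S, K) = 4*K*S (y(S, K) = (2*S)*(2*K) = 4*K*S)
X = -215 (X = -9 - 206 = -215)
y(103, 136)/X = (4*136*103)/(-215) = 56032*(-1/215) = -56032/215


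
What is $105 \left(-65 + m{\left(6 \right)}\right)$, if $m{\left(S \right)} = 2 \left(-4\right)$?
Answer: $-7665$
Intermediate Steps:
$m{\left(S \right)} = -8$
$105 \left(-65 + m{\left(6 \right)}\right) = 105 \left(-65 - 8\right) = 105 \left(-73\right) = -7665$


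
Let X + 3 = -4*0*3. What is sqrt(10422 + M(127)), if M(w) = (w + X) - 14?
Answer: 2*sqrt(2633) ≈ 102.63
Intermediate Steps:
X = -3 (X = -3 - 4*0*3 = -3 + 0*3 = -3 + 0 = -3)
M(w) = -17 + w (M(w) = (w - 3) - 14 = (-3 + w) - 14 = -17 + w)
sqrt(10422 + M(127)) = sqrt(10422 + (-17 + 127)) = sqrt(10422 + 110) = sqrt(10532) = 2*sqrt(2633)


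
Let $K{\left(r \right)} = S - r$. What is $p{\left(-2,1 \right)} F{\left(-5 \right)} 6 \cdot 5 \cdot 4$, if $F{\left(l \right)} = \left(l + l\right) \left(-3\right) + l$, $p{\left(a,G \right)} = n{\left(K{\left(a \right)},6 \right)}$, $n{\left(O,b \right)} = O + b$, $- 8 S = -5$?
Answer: $25875$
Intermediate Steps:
$S = \frac{5}{8}$ ($S = \left(- \frac{1}{8}\right) \left(-5\right) = \frac{5}{8} \approx 0.625$)
$K{\left(r \right)} = \frac{5}{8} - r$
$p{\left(a,G \right)} = \frac{53}{8} - a$ ($p{\left(a,G \right)} = \left(\frac{5}{8} - a\right) + 6 = \frac{53}{8} - a$)
$F{\left(l \right)} = - 5 l$ ($F{\left(l \right)} = 2 l \left(-3\right) + l = - 6 l + l = - 5 l$)
$p{\left(-2,1 \right)} F{\left(-5 \right)} 6 \cdot 5 \cdot 4 = \left(\frac{53}{8} - -2\right) \left(\left(-5\right) \left(-5\right)\right) 6 \cdot 5 \cdot 4 = \left(\frac{53}{8} + 2\right) 25 \cdot 30 \cdot 4 = \frac{69}{8} \cdot 25 \cdot 120 = \frac{1725}{8} \cdot 120 = 25875$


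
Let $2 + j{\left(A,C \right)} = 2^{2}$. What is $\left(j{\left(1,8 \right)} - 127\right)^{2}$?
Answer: $15625$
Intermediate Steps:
$j{\left(A,C \right)} = 2$ ($j{\left(A,C \right)} = -2 + 2^{2} = -2 + 4 = 2$)
$\left(j{\left(1,8 \right)} - 127\right)^{2} = \left(2 - 127\right)^{2} = \left(-125\right)^{2} = 15625$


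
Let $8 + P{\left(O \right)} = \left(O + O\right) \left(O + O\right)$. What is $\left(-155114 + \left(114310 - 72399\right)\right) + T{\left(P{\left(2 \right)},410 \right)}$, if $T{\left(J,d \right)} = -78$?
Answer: $-113281$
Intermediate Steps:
$P{\left(O \right)} = -8 + 4 O^{2}$ ($P{\left(O \right)} = -8 + \left(O + O\right) \left(O + O\right) = -8 + 2 O 2 O = -8 + 4 O^{2}$)
$\left(-155114 + \left(114310 - 72399\right)\right) + T{\left(P{\left(2 \right)},410 \right)} = \left(-155114 + \left(114310 - 72399\right)\right) - 78 = \left(-155114 + 41911\right) - 78 = -113203 - 78 = -113281$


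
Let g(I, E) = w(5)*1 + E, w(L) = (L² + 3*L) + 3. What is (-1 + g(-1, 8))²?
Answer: 2500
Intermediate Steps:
w(L) = 3 + L² + 3*L
g(I, E) = 43 + E (g(I, E) = (3 + 5² + 3*5)*1 + E = (3 + 25 + 15)*1 + E = 43*1 + E = 43 + E)
(-1 + g(-1, 8))² = (-1 + (43 + 8))² = (-1 + 51)² = 50² = 2500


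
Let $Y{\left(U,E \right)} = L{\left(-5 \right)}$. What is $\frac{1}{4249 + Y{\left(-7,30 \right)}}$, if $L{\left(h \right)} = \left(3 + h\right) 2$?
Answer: $\frac{1}{4245} \approx 0.00023557$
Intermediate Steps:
$L{\left(h \right)} = 6 + 2 h$
$Y{\left(U,E \right)} = -4$ ($Y{\left(U,E \right)} = 6 + 2 \left(-5\right) = 6 - 10 = -4$)
$\frac{1}{4249 + Y{\left(-7,30 \right)}} = \frac{1}{4249 - 4} = \frac{1}{4245}$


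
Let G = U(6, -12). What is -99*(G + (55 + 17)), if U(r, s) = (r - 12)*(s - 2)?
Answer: -15444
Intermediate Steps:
U(r, s) = (-12 + r)*(-2 + s)
G = 84 (G = 24 - 12*(-12) - 2*6 + 6*(-12) = 24 + 144 - 12 - 72 = 84)
-99*(G + (55 + 17)) = -99*(84 + (55 + 17)) = -99*(84 + 72) = -99*156 = -15444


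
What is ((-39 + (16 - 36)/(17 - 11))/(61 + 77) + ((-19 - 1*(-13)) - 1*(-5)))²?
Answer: 292681/171396 ≈ 1.7076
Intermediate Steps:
((-39 + (16 - 36)/(17 - 11))/(61 + 77) + ((-19 - 1*(-13)) - 1*(-5)))² = ((-39 - 20/6)/138 + ((-19 + 13) + 5))² = ((-39 - 20*⅙)*(1/138) + (-6 + 5))² = ((-39 - 10/3)*(1/138) - 1)² = (-127/3*1/138 - 1)² = (-127/414 - 1)² = (-541/414)² = 292681/171396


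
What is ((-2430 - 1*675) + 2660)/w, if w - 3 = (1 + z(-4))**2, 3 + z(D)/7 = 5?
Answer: -445/228 ≈ -1.9518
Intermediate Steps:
z(D) = 14 (z(D) = -21 + 7*5 = -21 + 35 = 14)
w = 228 (w = 3 + (1 + 14)**2 = 3 + 15**2 = 3 + 225 = 228)
((-2430 - 1*675) + 2660)/w = ((-2430 - 1*675) + 2660)/228 = ((-2430 - 675) + 2660)*(1/228) = (-3105 + 2660)*(1/228) = -445*1/228 = -445/228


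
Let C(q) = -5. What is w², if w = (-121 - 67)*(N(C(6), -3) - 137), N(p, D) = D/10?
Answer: 16656999844/25 ≈ 6.6628e+8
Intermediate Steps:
N(p, D) = D/10 (N(p, D) = D*(⅒) = D/10)
w = 129062/5 (w = (-121 - 67)*((⅒)*(-3) - 137) = -188*(-3/10 - 137) = -188*(-1373/10) = 129062/5 ≈ 25812.)
w² = (129062/5)² = 16656999844/25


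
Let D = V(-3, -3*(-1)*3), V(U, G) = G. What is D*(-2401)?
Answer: -21609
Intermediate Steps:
D = 9 (D = -3*(-1)*3 = 3*3 = 9)
D*(-2401) = 9*(-2401) = -21609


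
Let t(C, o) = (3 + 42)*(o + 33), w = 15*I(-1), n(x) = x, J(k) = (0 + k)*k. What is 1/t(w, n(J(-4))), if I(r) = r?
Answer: 1/2205 ≈ 0.00045351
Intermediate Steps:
J(k) = k² (J(k) = k*k = k²)
w = -15 (w = 15*(-1) = -15)
t(C, o) = 1485 + 45*o (t(C, o) = 45*(33 + o) = 1485 + 45*o)
1/t(w, n(J(-4))) = 1/(1485 + 45*(-4)²) = 1/(1485 + 45*16) = 1/(1485 + 720) = 1/2205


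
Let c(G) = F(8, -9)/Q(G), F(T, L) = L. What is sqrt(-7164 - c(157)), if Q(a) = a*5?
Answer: 3*I*sqrt(490514315)/785 ≈ 84.64*I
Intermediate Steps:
Q(a) = 5*a
c(G) = -9/(5*G) (c(G) = -9*1/(5*G) = -9/(5*G))
sqrt(-7164 - c(157)) = sqrt(-7164 - (-9)/(5*157)) = sqrt(-7164 - 1*(-9/785)) = sqrt(-7164 + 9/785) = sqrt(-5623731/785) = 3*I*sqrt(490514315)/785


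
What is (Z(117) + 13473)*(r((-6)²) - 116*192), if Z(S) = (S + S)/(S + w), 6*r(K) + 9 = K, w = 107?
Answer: -67207456755/224 ≈ -3.0003e+8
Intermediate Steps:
r(K) = -3/2 + K/6
Z(S) = 2*S/(107 + S) (Z(S) = (S + S)/(S + 107) = (2*S)/(107 + S) = 2*S/(107 + S))
(Z(117) + 13473)*(r((-6)²) - 116*192) = (2*117/(107 + 117) + 13473)*((-3/2 + (⅙)*(-6)²) - 116*192) = (2*117/224 + 13473)*((-3/2 + (⅙)*36) - 22272) = (2*117*(1/224) + 13473)*((-3/2 + 6) - 22272) = (117/112 + 13473)*(9/2 - 22272) = (1509093/112)*(-44535/2) = -67207456755/224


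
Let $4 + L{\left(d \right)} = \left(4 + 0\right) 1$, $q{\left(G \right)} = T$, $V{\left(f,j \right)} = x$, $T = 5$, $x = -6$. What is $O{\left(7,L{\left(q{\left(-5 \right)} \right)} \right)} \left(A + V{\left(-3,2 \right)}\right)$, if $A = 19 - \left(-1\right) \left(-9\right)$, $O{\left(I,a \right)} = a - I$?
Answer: $-28$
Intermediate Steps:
$V{\left(f,j \right)} = -6$
$q{\left(G \right)} = 5$
$L{\left(d \right)} = 0$ ($L{\left(d \right)} = -4 + \left(4 + 0\right) 1 = -4 + 4 \cdot 1 = -4 + 4 = 0$)
$A = 10$ ($A = 19 - 9 = 10$)
$O{\left(7,L{\left(q{\left(-5 \right)} \right)} \right)} \left(A + V{\left(-3,2 \right)}\right) = \left(0 - 7\right) \left(10 - 6\right) = \left(0 - 7\right) 4 = \left(-7\right) 4 = -28$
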